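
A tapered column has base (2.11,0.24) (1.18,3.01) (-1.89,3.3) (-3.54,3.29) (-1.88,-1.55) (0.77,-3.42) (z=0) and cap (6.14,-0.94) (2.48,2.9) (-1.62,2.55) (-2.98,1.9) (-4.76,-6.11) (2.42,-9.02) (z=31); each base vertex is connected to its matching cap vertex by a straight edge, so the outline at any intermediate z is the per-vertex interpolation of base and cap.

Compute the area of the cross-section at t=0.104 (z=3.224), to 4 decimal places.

Cross-section at t=0.104: each vertex is (1-t)·p0[i] + t·p1[i].
  v1: (1-0.104)·(2.11,0.24) + 0.104·(6.14,-0.94) = (2.5291,0.1173)
  v2: (1-0.104)·(1.18,3.01) + 0.104·(2.48,2.9) = (1.3152,2.9986)
  v3: (1-0.104)·(-1.89,3.3) + 0.104·(-1.62,2.55) = (-1.8619,3.2220)
  v4: (1-0.104)·(-3.54,3.29) + 0.104·(-2.98,1.9) = (-3.4818,3.1454)
  v5: (1-0.104)·(-1.88,-1.55) + 0.104·(-4.76,-6.11) = (-2.1795,-2.0242)
  v6: (1-0.104)·(0.77,-3.42) + 0.104·(2.42,-9.02) = (0.9416,-4.0024)
Shoelace sum Σ(x_i·y_{i+1} − x_{i+1}·y_i):
  i=1: 2.5291·2.9986 − 1.3152·0.1173 = +7.4295 (running +7.4295)
  i=2: 1.3152·3.2220 − -1.8619·2.9986 = +9.8207 (running +17.2501)
  i=3: -1.8619·3.1454 − -3.4818·3.2220 = +5.3617 (running +22.6118)
  i=4: -3.4818·-2.0242 − -2.1795·3.1454 = +13.9035 (running +36.5153)
  i=5: -2.1795·-4.0024 − 0.9416·-2.0242 = +10.6293 (running +47.1446)
  i=6: 0.9416·0.1173 − 2.5291·-4.0024 = +10.2330 (running +57.3776)
Area = |Σ|/2 = |57.3776|/2 = 28.6888

Area at t=0.104: 28.6888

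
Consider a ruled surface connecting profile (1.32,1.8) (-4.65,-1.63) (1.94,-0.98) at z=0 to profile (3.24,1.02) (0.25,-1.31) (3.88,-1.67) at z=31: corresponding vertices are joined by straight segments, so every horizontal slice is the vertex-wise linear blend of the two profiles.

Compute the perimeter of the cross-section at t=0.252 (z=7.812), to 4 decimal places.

Cross-section at t=0.252: each vertex is (1-t)·p0[i] + t·p1[i].
  v1: (1-0.252)·(1.32,1.8) + 0.252·(3.24,1.02) = (1.8038,1.6034)
  v2: (1-0.252)·(-4.65,-1.63) + 0.252·(0.25,-1.31) = (-3.4152,-1.5494)
  v3: (1-0.252)·(1.94,-0.98) + 0.252·(3.88,-1.67) = (2.4289,-1.1539)
Perimeter = Σ |v_{i+1} − v_i|:
  edge 1→2: √(-5.2190² + -3.1528²) = 6.0974 (running 6.0974)
  edge 2→3: √(5.8441² + 0.3955²) = 5.8574 (running 11.9549)
  edge 3→1: √(-0.6250² + 2.7573²) = 2.8273 (running 14.7821)
Perimeter = 14.7821

Perimeter at t=0.252: 14.7821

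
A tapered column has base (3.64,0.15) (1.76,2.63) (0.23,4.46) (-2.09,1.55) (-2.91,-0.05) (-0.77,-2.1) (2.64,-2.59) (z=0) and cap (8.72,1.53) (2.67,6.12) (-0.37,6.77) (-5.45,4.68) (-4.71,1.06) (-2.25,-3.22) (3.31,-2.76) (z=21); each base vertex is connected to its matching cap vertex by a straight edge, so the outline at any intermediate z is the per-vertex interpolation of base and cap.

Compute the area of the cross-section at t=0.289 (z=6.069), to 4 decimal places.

Cross-section at t=0.289: each vertex is (1-t)·p0[i] + t·p1[i].
  v1: (1-0.289)·(3.64,0.15) + 0.289·(8.72,1.53) = (5.1081,0.5488)
  v2: (1-0.289)·(1.76,2.63) + 0.289·(2.67,6.12) = (2.0230,3.6386)
  v3: (1-0.289)·(0.23,4.46) + 0.289·(-0.37,6.77) = (0.0566,5.1276)
  v4: (1-0.289)·(-2.09,1.55) + 0.289·(-5.45,4.68) = (-3.0610,2.4546)
  v5: (1-0.289)·(-2.91,-0.05) + 0.289·(-4.71,1.06) = (-3.4302,0.2708)
  v6: (1-0.289)·(-0.77,-2.1) + 0.289·(-2.25,-3.22) = (-1.1977,-2.4237)
  v7: (1-0.289)·(2.64,-2.59) + 0.289·(3.31,-2.76) = (2.8336,-2.6391)
Shoelace sum Σ(x_i·y_{i+1} − x_{i+1}·y_i):
  i=1: 5.1081·3.6386 − 2.0230·0.5488 = +17.4762 (running +17.4762)
  i=2: 2.0230·5.1276 − 0.0566·3.6386 = +10.1671 (running +27.6433)
  i=3: 0.0566·2.4546 − -3.0610·5.1276 = +15.8347 (running +43.4780)
  i=4: -3.0610·0.2708 − -3.4302·2.4546 = +7.5908 (running +51.0688)
  i=5: -3.4302·-2.4237 − -1.1977·0.2708 = +8.6380 (running +59.7068)
  i=6: -1.1977·-2.6391 − 2.8336·-2.4237 = +10.0288 (running +69.7356)
  i=7: 2.8336·0.5488 − 5.1081·-2.6391 = +15.0361 (running +84.7717)
Area = |Σ|/2 = |84.7717|/2 = 42.3859

Area at t=0.289: 42.3859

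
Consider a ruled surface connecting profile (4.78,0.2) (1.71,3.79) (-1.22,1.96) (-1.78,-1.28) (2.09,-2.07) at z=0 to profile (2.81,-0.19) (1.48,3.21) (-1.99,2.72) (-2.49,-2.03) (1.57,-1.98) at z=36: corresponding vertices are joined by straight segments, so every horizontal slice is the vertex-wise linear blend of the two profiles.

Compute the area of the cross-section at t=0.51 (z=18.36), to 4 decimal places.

Area at t=0.51: 22.6435

Cross-section at t=0.51: each vertex is (1-t)·p0[i] + t·p1[i].
  v1: (1-0.51)·(4.78,0.2) + 0.51·(2.81,-0.19) = (3.7753,0.0011)
  v2: (1-0.51)·(1.71,3.79) + 0.51·(1.48,3.21) = (1.5927,3.4942)
  v3: (1-0.51)·(-1.22,1.96) + 0.51·(-1.99,2.72) = (-1.6127,2.3476)
  v4: (1-0.51)·(-1.78,-1.28) + 0.51·(-2.49,-2.03) = (-2.1421,-1.6625)
  v5: (1-0.51)·(2.09,-2.07) + 0.51·(1.57,-1.98) = (1.8248,-2.0241)
Shoelace sum Σ(x_i·y_{i+1} − x_{i+1}·y_i):
  i=1: 3.7753·3.4942 − 1.5927·0.0011 = +13.1899 (running +13.1899)
  i=2: 1.5927·2.3476 − -1.6127·3.4942 = +9.3741 (running +22.5640)
  i=3: -1.6127·-1.6625 − -2.1421·2.3476 = +7.7099 (running +30.2739)
  i=4: -2.1421·-2.0241 − 1.8248·-1.6625 = +7.3696 (running +37.6435)
  i=5: 1.8248·0.0011 − 3.7753·-2.0241 = +7.6436 (running +45.2871)
Area = |Σ|/2 = |45.2871|/2 = 22.6435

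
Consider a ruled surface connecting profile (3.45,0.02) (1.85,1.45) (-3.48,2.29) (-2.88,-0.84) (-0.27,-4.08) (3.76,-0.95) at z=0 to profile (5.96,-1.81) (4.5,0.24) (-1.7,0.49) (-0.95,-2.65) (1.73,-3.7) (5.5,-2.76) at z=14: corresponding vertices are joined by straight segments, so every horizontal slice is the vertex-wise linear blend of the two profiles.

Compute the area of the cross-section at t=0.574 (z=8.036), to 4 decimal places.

Area at t=0.574: 25.0288

Cross-section at t=0.574: each vertex is (1-t)·p0[i] + t·p1[i].
  v1: (1-0.574)·(3.45,0.02) + 0.574·(5.96,-1.81) = (4.8907,-1.0304)
  v2: (1-0.574)·(1.85,1.45) + 0.574·(4.5,0.24) = (3.3711,0.7555)
  v3: (1-0.574)·(-3.48,2.29) + 0.574·(-1.7,0.49) = (-2.4583,1.2568)
  v4: (1-0.574)·(-2.88,-0.84) + 0.574·(-0.95,-2.65) = (-1.7722,-1.8789)
  v5: (1-0.574)·(-0.27,-4.08) + 0.574·(1.73,-3.7) = (0.8780,-3.8619)
  v6: (1-0.574)·(3.76,-0.95) + 0.574·(5.5,-2.76) = (4.7588,-1.9889)
Shoelace sum Σ(x_i·y_{i+1} − x_{i+1}·y_i):
  i=1: 4.8907·0.7555 − 3.3711·-1.0304 = +7.1684 (running +7.1684)
  i=2: 3.3711·1.2568 − -2.4583·0.7555 = +6.0939 (running +13.2623)
  i=3: -2.4583·-1.8789 − -1.7722·1.2568 = +6.8462 (running +20.1086)
  i=4: -1.7722·-3.8619 − 0.8780·-1.8789 = +8.4937 (running +28.6022)
  i=5: 0.8780·-1.9889 − 4.7588·-3.8619 = +16.6315 (running +45.2337)
  i=6: 4.7588·-1.0304 − 4.8907·-1.9889 = +4.8239 (running +50.0576)
Area = |Σ|/2 = |50.0576|/2 = 25.0288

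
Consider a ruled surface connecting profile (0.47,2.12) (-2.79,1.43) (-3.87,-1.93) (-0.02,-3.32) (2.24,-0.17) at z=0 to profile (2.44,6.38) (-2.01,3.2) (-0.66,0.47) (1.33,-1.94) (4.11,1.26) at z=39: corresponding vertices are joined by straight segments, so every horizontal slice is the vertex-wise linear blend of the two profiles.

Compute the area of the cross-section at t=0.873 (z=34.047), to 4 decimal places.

Area at t=0.873: 26.7079

Cross-section at t=0.873: each vertex is (1-t)·p0[i] + t·p1[i].
  v1: (1-0.873)·(0.47,2.12) + 0.873·(2.44,6.38) = (2.1898,5.8390)
  v2: (1-0.873)·(-2.79,1.43) + 0.873·(-2.01,3.2) = (-2.1091,2.9752)
  v3: (1-0.873)·(-3.87,-1.93) + 0.873·(-0.66,0.47) = (-1.0677,0.1652)
  v4: (1-0.873)·(-0.02,-3.32) + 0.873·(1.33,-1.94) = (1.1585,-2.1153)
  v5: (1-0.873)·(2.24,-0.17) + 0.873·(4.11,1.26) = (3.8725,1.0784)
Shoelace sum Σ(x_i·y_{i+1} − x_{i+1}·y_i):
  i=1: 2.1898·2.9752 − -2.1091·5.8390 = +18.8299 (running +18.8299)
  i=2: -2.1091·0.1652 − -1.0677·2.9752 = +2.8281 (running +21.6580)
  i=3: -1.0677·-2.1153 − 1.1585·0.1652 = +2.0670 (running +23.7250)
  i=4: 1.1585·1.0784 − 3.8725·-2.1153 = +9.4407 (running +33.1658)
  i=5: 3.8725·5.8390 − 2.1898·1.0784 = +20.2500 (running +53.4158)
Area = |Σ|/2 = |53.4158|/2 = 26.7079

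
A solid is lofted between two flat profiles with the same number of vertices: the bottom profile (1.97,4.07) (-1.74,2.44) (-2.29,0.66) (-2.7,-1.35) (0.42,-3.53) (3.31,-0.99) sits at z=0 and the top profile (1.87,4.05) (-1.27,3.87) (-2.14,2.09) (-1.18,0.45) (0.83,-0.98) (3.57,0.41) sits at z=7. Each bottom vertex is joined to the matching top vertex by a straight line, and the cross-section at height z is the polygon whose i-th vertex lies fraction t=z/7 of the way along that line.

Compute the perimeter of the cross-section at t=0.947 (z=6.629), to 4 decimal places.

Perimeter at t=0.947: 16.7595

Cross-section at t=0.947: each vertex is (1-t)·p0[i] + t·p1[i].
  v1: (1-0.947)·(1.97,4.07) + 0.947·(1.87,4.05) = (1.8753,4.0511)
  v2: (1-0.947)·(-1.74,2.44) + 0.947·(-1.27,3.87) = (-1.2949,3.7942)
  v3: (1-0.947)·(-2.29,0.66) + 0.947·(-2.14,2.09) = (-2.1480,2.0142)
  v4: (1-0.947)·(-2.7,-1.35) + 0.947·(-1.18,0.45) = (-1.2606,0.3546)
  v5: (1-0.947)·(0.42,-3.53) + 0.947·(0.83,-0.98) = (0.8083,-1.1152)
  v6: (1-0.947)·(3.31,-0.99) + 0.947·(3.57,0.41) = (3.5562,0.3358)
Perimeter = Σ |v_{i+1} − v_i|:
  edge 1→2: √(-3.1702² + -0.2569²) = 3.1806 (running 3.1806)
  edge 2→3: √(-0.8530² + -1.7800²) = 1.9738 (running 5.1544)
  edge 3→4: √(0.8874² + -1.6596²) = 1.8820 (running 7.0364)
  edge 4→5: √(2.0688² + -1.4697²) = 2.5378 (running 9.5742)
  edge 5→6: √(2.7479² + 1.4509²) = 3.1075 (running 12.6817)
  edge 6→1: √(-1.6809² + 3.7153²) = 4.0778 (running 16.7595)
Perimeter = 16.7595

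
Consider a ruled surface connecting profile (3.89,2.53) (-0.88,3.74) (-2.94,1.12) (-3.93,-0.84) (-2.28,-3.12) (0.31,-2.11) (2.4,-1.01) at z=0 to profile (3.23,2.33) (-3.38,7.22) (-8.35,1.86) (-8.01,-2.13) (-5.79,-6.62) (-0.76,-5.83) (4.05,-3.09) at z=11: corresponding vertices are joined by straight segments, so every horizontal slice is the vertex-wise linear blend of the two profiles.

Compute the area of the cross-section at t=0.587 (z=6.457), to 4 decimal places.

Area at t=0.587: 75.5671

Cross-section at t=0.587: each vertex is (1-t)·p0[i] + t·p1[i].
  v1: (1-0.587)·(3.89,2.53) + 0.587·(3.23,2.33) = (3.5026,2.4126)
  v2: (1-0.587)·(-0.88,3.74) + 0.587·(-3.38,7.22) = (-2.3475,5.7828)
  v3: (1-0.587)·(-2.94,1.12) + 0.587·(-8.35,1.86) = (-6.1157,1.5544)
  v4: (1-0.587)·(-3.93,-0.84) + 0.587·(-8.01,-2.13) = (-6.3250,-1.5972)
  v5: (1-0.587)·(-2.28,-3.12) + 0.587·(-5.79,-6.62) = (-4.3404,-5.1745)
  v6: (1-0.587)·(0.31,-2.11) + 0.587·(-0.76,-5.83) = (-0.3181,-4.2936)
  v7: (1-0.587)·(2.4,-1.01) + 0.587·(4.05,-3.09) = (3.3685,-2.2310)
Shoelace sum Σ(x_i·y_{i+1} − x_{i+1}·y_i):
  i=1: 3.5026·5.7828 − -2.3475·2.4126 = +25.9182 (running +25.9182)
  i=2: -2.3475·1.5544 − -6.1157·5.7828 = +31.7165 (running +57.6347)
  i=3: -6.1157·-1.5972 − -6.3250·1.5544 = +19.5995 (running +77.2342)
  i=4: -6.3250·-5.1745 − -4.3404·-1.5972 = +25.7959 (running +103.0302)
  i=5: -4.3404·-4.2936 − -0.3181·-5.1745 = +16.9900 (running +120.0202)
  i=6: -0.3181·-2.2310 − 3.3685·-4.2936 = +15.1730 (running +135.1932)
  i=7: 3.3685·2.4126 − 3.5026·-2.2310 = +15.9411 (running +151.1343)
Area = |Σ|/2 = |151.1343|/2 = 75.5671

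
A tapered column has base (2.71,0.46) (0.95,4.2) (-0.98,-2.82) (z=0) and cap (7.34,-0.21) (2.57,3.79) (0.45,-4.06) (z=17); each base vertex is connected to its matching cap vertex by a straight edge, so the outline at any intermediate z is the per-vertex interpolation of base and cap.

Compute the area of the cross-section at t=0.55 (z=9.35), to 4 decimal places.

Cross-section at t=0.55: each vertex is (1-t)·p0[i] + t·p1[i].
  v1: (1-0.55)·(2.71,0.46) + 0.55·(7.34,-0.21) = (5.2565,0.0915)
  v2: (1-0.55)·(0.95,4.2) + 0.55·(2.57,3.79) = (1.8410,3.9745)
  v3: (1-0.55)·(-0.98,-2.82) + 0.55·(0.45,-4.06) = (-0.1935,-3.5020)
Shoelace sum Σ(x_i·y_{i+1} − x_{i+1}·y_i):
  i=1: 5.2565·3.9745 − 1.8410·0.0915 = +20.7235 (running +20.7235)
  i=2: 1.8410·-3.5020 − -0.1935·3.9745 = -5.6781 (running +15.0454)
  i=3: -0.1935·0.0915 − 5.2565·-3.5020 = +18.3906 (running +33.4359)
Area = |Σ|/2 = |33.4359|/2 = 16.7180

Area at t=0.55: 16.7180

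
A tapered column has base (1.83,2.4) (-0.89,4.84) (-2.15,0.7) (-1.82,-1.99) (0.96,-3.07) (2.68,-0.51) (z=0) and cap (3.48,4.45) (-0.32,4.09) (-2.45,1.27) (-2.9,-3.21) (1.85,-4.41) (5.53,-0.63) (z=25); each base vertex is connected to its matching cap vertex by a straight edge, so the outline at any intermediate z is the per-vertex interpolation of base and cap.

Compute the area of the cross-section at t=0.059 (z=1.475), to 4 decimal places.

Area at t=0.059: 25.8315

Cross-section at t=0.059: each vertex is (1-t)·p0[i] + t·p1[i].
  v1: (1-0.059)·(1.83,2.4) + 0.059·(3.48,4.45) = (1.9274,2.5210)
  v2: (1-0.059)·(-0.89,4.84) + 0.059·(-0.32,4.09) = (-0.8564,4.7958)
  v3: (1-0.059)·(-2.15,0.7) + 0.059·(-2.45,1.27) = (-2.1677,0.7336)
  v4: (1-0.059)·(-1.82,-1.99) + 0.059·(-2.9,-3.21) = (-1.8837,-2.0620)
  v5: (1-0.059)·(0.96,-3.07) + 0.059·(1.85,-4.41) = (1.0125,-3.1491)
  v6: (1-0.059)·(2.68,-0.51) + 0.059·(5.53,-0.63) = (2.8482,-0.5171)
Shoelace sum Σ(x_i·y_{i+1} − x_{i+1}·y_i):
  i=1: 1.9274·4.7958 − -0.8564·2.5210 = +11.4020 (running +11.4020)
  i=2: -0.8564·0.7336 − -2.1677·4.7958 = +9.7675 (running +21.1694)
  i=3: -2.1677·-2.0620 − -1.8837·0.7336 = +5.8517 (running +27.0212)
  i=4: -1.8837·-3.1491 − 1.0125·-2.0620 = +8.0197 (running +35.0409)
  i=5: 1.0125·-0.5171 − 2.8482·-3.1491 = +8.4454 (running +43.4863)
  i=6: 2.8482·2.5210 − 1.9274·-0.5171 = +8.1766 (running +51.6630)
Area = |Σ|/2 = |51.6630|/2 = 25.8315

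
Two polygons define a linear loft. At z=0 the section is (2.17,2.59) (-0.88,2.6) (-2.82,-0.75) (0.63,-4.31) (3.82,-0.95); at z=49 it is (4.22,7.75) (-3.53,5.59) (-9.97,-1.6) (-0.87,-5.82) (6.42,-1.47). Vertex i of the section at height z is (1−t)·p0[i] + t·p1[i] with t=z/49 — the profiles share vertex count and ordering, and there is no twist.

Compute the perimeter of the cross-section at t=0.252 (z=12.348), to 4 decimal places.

Perimeter at t=0.252: 26.5424

Cross-section at t=0.252: each vertex is (1-t)·p0[i] + t·p1[i].
  v1: (1-0.252)·(2.17,2.59) + 0.252·(4.22,7.75) = (2.6866,3.8903)
  v2: (1-0.252)·(-0.88,2.6) + 0.252·(-3.53,5.59) = (-1.5478,3.3535)
  v3: (1-0.252)·(-2.82,-0.75) + 0.252·(-9.97,-1.6) = (-4.6218,-0.9642)
  v4: (1-0.252)·(0.63,-4.31) + 0.252·(-0.87,-5.82) = (0.2520,-4.6905)
  v5: (1-0.252)·(3.82,-0.95) + 0.252·(6.42,-1.47) = (4.4752,-1.0810)
Perimeter = Σ |v_{i+1} − v_i|:
  edge 1→2: √(-4.2344² + -0.5368²) = 4.2683 (running 4.2683)
  edge 2→3: √(-3.0740² + -4.3177²) = 5.3002 (running 9.5685)
  edge 3→4: √(4.8738² + -3.7263²) = 6.1351 (running 15.7036)
  edge 4→5: √(4.2232² + 3.6095²) = 5.5555 (running 21.2591)
  edge 5→1: √(-1.7886² + 4.9714²) = 5.2833 (running 26.5424)
Perimeter = 26.5424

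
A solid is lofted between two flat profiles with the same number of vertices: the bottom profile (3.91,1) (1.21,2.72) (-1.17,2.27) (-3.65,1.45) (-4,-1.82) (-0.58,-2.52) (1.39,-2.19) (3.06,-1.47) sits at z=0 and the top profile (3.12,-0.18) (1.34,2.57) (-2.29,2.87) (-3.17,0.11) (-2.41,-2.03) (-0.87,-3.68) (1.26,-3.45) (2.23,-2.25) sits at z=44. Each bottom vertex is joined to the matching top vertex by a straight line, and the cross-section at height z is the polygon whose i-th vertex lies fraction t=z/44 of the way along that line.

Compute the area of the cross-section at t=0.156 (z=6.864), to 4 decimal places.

Area at t=0.156: 30.6011

Cross-section at t=0.156: each vertex is (1-t)·p0[i] + t·p1[i].
  v1: (1-0.156)·(3.91,1) + 0.156·(3.12,-0.18) = (3.7868,0.8159)
  v2: (1-0.156)·(1.21,2.72) + 0.156·(1.34,2.57) = (1.2303,2.6966)
  v3: (1-0.156)·(-1.17,2.27) + 0.156·(-2.29,2.87) = (-1.3447,2.3636)
  v4: (1-0.156)·(-3.65,1.45) + 0.156·(-3.17,0.11) = (-3.5751,1.2410)
  v5: (1-0.156)·(-4,-1.82) + 0.156·(-2.41,-2.03) = (-3.7520,-1.8528)
  v6: (1-0.156)·(-0.58,-2.52) + 0.156·(-0.87,-3.68) = (-0.6252,-2.7010)
  v7: (1-0.156)·(1.39,-2.19) + 0.156·(1.26,-3.45) = (1.3697,-2.3866)
  v8: (1-0.156)·(3.06,-1.47) + 0.156·(2.23,-2.25) = (2.9305,-1.5917)
Shoelace sum Σ(x_i·y_{i+1} − x_{i+1}·y_i):
  i=1: 3.7868·2.6966 − 1.2303·0.8159 = +9.2076 (running +9.2076)
  i=2: 1.2303·2.3636 − -1.3447·2.6966 = +6.5341 (running +15.7416)
  i=3: -1.3447·1.2410 − -3.5751·2.3636 = +6.7814 (running +22.5230)
  i=4: -3.5751·-1.8528 − -3.7520·1.2410 = +11.2799 (running +33.8029)
  i=5: -3.7520·-2.7010 − -0.6252·-1.8528 = +8.9755 (running +42.7784)
  i=6: -0.6252·-2.3866 − 1.3697·-2.7010 = +5.1917 (running +47.9701)
  i=7: 1.3697·-1.5917 − 2.9305·-2.3866 = +4.8137 (running +52.7838)
  i=8: 2.9305·0.8159 − 3.7868·-1.5917 = +8.4184 (running +61.2022)
Area = |Σ|/2 = |61.2022|/2 = 30.6011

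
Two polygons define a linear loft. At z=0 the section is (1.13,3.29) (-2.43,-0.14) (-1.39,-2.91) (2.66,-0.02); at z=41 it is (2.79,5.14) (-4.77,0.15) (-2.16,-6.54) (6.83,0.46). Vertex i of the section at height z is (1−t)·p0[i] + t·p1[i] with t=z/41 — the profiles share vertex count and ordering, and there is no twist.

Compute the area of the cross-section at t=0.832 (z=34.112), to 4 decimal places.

Area at t=0.832: 55.8892

Cross-section at t=0.832: each vertex is (1-t)·p0[i] + t·p1[i].
  v1: (1-0.832)·(1.13,3.29) + 0.832·(2.79,5.14) = (2.5111,4.8292)
  v2: (1-0.832)·(-2.43,-0.14) + 0.832·(-4.77,0.15) = (-4.3769,0.1013)
  v3: (1-0.832)·(-1.39,-2.91) + 0.832·(-2.16,-6.54) = (-2.0306,-5.9302)
  v4: (1-0.832)·(2.66,-0.02) + 0.832·(6.83,0.46) = (6.1294,0.3794)
Shoelace sum Σ(x_i·y_{i+1} − x_{i+1}·y_i):
  i=1: 2.5111·0.1013 − -4.3769·4.8292 = +21.3912 (running +21.3912)
  i=2: -4.3769·-5.9302 − -2.0306·0.1013 = +26.1613 (running +47.5524)
  i=3: -2.0306·0.3794 − 6.1294·-5.9302 = +35.5782 (running +83.1306)
  i=4: 6.1294·4.8292 − 2.5111·0.3794 = +28.6477 (running +111.7783)
Area = |Σ|/2 = |111.7783|/2 = 55.8892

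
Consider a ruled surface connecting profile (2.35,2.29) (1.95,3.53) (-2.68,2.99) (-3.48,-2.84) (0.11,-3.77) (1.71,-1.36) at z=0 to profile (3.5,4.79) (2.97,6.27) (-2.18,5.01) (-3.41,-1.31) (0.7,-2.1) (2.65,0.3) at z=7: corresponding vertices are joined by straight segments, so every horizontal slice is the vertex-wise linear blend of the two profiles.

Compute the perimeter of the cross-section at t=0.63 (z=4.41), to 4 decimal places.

Cross-section at t=0.63: each vertex is (1-t)·p0[i] + t·p1[i].
  v1: (1-0.63)·(2.35,2.29) + 0.63·(3.5,4.79) = (3.0745,3.8650)
  v2: (1-0.63)·(1.95,3.53) + 0.63·(2.97,6.27) = (2.5926,5.2562)
  v3: (1-0.63)·(-2.68,2.99) + 0.63·(-2.18,5.01) = (-2.3650,4.2626)
  v4: (1-0.63)·(-3.48,-2.84) + 0.63·(-3.41,-1.31) = (-3.4359,-1.8761)
  v5: (1-0.63)·(0.11,-3.77) + 0.63·(0.7,-2.1) = (0.4817,-2.7179)
  v6: (1-0.63)·(1.71,-1.36) + 0.63·(2.65,0.3) = (2.3022,-0.3142)
Perimeter = Σ |v_{i+1} − v_i|:
  edge 1→2: √(-0.4819² + 1.3912²) = 1.4723 (running 1.4723)
  edge 2→3: √(-4.9576² + -0.9936²) = 5.0562 (running 6.5285)
  edge 3→4: √(-1.0709² + -6.1387²) = 6.2314 (running 12.7599)
  edge 4→5: √(3.9176² + -0.8418²) = 4.0070 (running 16.7669)
  edge 5→6: √(1.8205² + 2.4037²) = 3.0153 (running 19.7822)
  edge 6→1: √(0.7723² + 4.1792²) = 4.2500 (running 24.0322)
Perimeter = 24.0322

Perimeter at t=0.63: 24.0322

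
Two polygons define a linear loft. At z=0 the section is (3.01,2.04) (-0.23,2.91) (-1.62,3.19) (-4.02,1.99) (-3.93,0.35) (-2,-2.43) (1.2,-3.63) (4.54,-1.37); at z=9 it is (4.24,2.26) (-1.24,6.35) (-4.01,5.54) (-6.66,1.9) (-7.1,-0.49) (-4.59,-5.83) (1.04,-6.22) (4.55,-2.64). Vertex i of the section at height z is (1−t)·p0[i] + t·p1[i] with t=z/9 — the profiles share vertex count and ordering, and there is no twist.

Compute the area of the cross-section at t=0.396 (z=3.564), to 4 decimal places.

Cross-section at t=0.396: each vertex is (1-t)·p0[i] + t·p1[i].
  v1: (1-0.396)·(3.01,2.04) + 0.396·(4.24,2.26) = (3.4971,2.1271)
  v2: (1-0.396)·(-0.23,2.91) + 0.396·(-1.24,6.35) = (-0.6300,4.2722)
  v3: (1-0.396)·(-1.62,3.19) + 0.396·(-4.01,5.54) = (-2.5664,4.1206)
  v4: (1-0.396)·(-4.02,1.99) + 0.396·(-6.66,1.9) = (-5.0654,1.9544)
  v5: (1-0.396)·(-3.93,0.35) + 0.396·(-7.1,-0.49) = (-5.1853,0.0174)
  v6: (1-0.396)·(-2,-2.43) + 0.396·(-4.59,-5.83) = (-3.0256,-3.7764)
  v7: (1-0.396)·(1.2,-3.63) + 0.396·(1.04,-6.22) = (1.1366,-4.6556)
  v8: (1-0.396)·(4.54,-1.37) + 0.396·(4.55,-2.64) = (4.5440,-1.8729)
Shoelace sum Σ(x_i·y_{i+1} − x_{i+1}·y_i):
  i=1: 3.4971·4.2722 − -0.6300·2.1271 = +16.2804 (running +16.2804)
  i=2: -0.6300·4.1206 − -2.5664·4.2722 = +8.3686 (running +24.6490)
  i=3: -2.5664·1.9544 − -5.0654·4.1206 = +15.8569 (running +40.5059)
  i=4: -5.0654·0.0174 − -5.1853·1.9544 = +10.0460 (running +50.5520)
  i=5: -5.1853·-3.7764 − -3.0256·0.0174 = +19.6344 (running +70.1863)
  i=6: -3.0256·-4.6556 − 1.1366·-3.7764 = +18.3787 (running +88.5650)
  i=7: 1.1366·-1.8729 − 4.5440·-4.6556 = +19.0262 (running +107.5912)
  i=8: 4.5440·2.1271 − 3.4971·-1.8729 = +16.2153 (running +123.8065)
Area = |Σ|/2 = |123.8065|/2 = 61.9033

Area at t=0.396: 61.9033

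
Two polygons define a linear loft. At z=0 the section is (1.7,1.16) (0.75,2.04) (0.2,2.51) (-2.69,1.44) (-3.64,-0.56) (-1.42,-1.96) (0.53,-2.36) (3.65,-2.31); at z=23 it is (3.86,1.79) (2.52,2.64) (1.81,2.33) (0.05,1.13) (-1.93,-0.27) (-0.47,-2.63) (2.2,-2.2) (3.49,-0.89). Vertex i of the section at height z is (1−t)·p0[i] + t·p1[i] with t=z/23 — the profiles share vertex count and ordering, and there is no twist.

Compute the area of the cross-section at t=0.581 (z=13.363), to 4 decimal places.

Cross-section at t=0.581: each vertex is (1-t)·p0[i] + t·p1[i].
  v1: (1-0.581)·(1.7,1.16) + 0.581·(3.86,1.79) = (2.9550,1.5260)
  v2: (1-0.581)·(0.75,2.04) + 0.581·(2.52,2.64) = (1.7784,2.3886)
  v3: (1-0.581)·(0.2,2.51) + 0.581·(1.81,2.33) = (1.1354,2.4054)
  v4: (1-0.581)·(-2.69,1.44) + 0.581·(0.05,1.13) = (-1.0981,1.2599)
  v5: (1-0.581)·(-3.64,-0.56) + 0.581·(-1.93,-0.27) = (-2.6465,-0.3915)
  v6: (1-0.581)·(-1.42,-1.96) + 0.581·(-0.47,-2.63) = (-0.8680,-2.3493)
  v7: (1-0.581)·(0.53,-2.36) + 0.581·(2.2,-2.2) = (1.5003,-2.2670)
  v8: (1-0.581)·(3.65,-2.31) + 0.581·(3.49,-0.89) = (3.5570,-1.4850)
Shoelace sum Σ(x_i·y_{i+1} − x_{i+1}·y_i):
  i=1: 2.9550·2.3886 − 1.7784·1.5260 = +4.3444 (running +4.3444)
  i=2: 1.7784·2.4054 − 1.1354·2.3886 = +1.5657 (running +5.9101)
  i=3: 1.1354·1.2599 − -1.0981·2.4054 = +4.0718 (running +9.9818)
  i=4: -1.0981·-0.3915 − -2.6465·1.2599 = +3.7642 (running +13.7460)
  i=5: -2.6465·-2.3493 − -0.8680·-0.3915 = +5.8775 (running +19.6235)
  i=6: -0.8680·-2.2670 − 1.5003·-2.3493 = +5.4924 (running +25.1159)
  i=7: 1.5003·-1.4850 − 3.5570·-2.2670 = +5.8361 (running +30.9520)
  i=8: 3.5570·1.5260 − 2.9550·-1.4850 = +9.8162 (running +40.7682)
Area = |Σ|/2 = |40.7682|/2 = 20.3841

Area at t=0.581: 20.3841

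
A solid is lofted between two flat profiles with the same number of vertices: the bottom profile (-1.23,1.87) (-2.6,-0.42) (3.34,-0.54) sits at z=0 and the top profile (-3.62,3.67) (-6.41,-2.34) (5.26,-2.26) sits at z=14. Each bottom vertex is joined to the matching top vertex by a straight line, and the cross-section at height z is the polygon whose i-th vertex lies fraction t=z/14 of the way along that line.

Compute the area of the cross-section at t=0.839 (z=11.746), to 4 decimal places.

Area at t=0.839: 29.0165

Cross-section at t=0.839: each vertex is (1-t)·p0[i] + t·p1[i].
  v1: (1-0.839)·(-1.23,1.87) + 0.839·(-3.62,3.67) = (-3.2352,3.3802)
  v2: (1-0.839)·(-2.6,-0.42) + 0.839·(-6.41,-2.34) = (-5.7966,-2.0309)
  v3: (1-0.839)·(3.34,-0.54) + 0.839·(5.26,-2.26) = (4.9509,-1.9831)
Shoelace sum Σ(x_i·y_{i+1} − x_{i+1}·y_i):
  i=1: -3.2352·-2.0309 − -5.7966·3.3802 = +26.1640 (running +26.1640)
  i=2: -5.7966·-1.9831 − 4.9509·-2.0309 = +21.5497 (running +47.7137)
  i=3: 4.9509·3.3802 − -3.2352·-1.9831 = +10.3193 (running +58.0330)
Area = |Σ|/2 = |58.0330|/2 = 29.0165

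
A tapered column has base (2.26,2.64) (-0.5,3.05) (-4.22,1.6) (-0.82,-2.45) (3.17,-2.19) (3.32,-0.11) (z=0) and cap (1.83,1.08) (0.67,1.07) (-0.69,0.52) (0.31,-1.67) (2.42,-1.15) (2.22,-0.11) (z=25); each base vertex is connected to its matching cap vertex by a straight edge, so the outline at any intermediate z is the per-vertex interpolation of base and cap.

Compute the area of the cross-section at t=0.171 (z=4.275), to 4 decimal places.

Area at t=0.171: 23.6172

Cross-section at t=0.171: each vertex is (1-t)·p0[i] + t·p1[i].
  v1: (1-0.171)·(2.26,2.64) + 0.171·(1.83,1.08) = (2.1865,2.3732)
  v2: (1-0.171)·(-0.5,3.05) + 0.171·(0.67,1.07) = (-0.2999,2.7114)
  v3: (1-0.171)·(-4.22,1.6) + 0.171·(-0.69,0.52) = (-3.6164,1.4153)
  v4: (1-0.171)·(-0.82,-2.45) + 0.171·(0.31,-1.67) = (-0.6268,-2.3166)
  v5: (1-0.171)·(3.17,-2.19) + 0.171·(2.42,-1.15) = (3.0417,-2.0122)
  v6: (1-0.171)·(3.32,-0.11) + 0.171·(2.22,-0.11) = (3.1319,-0.1100)
Shoelace sum Σ(x_i·y_{i+1} − x_{i+1}·y_i):
  i=1: 2.1865·2.7114 − -0.2999·2.3732 = +6.6402 (running +6.6402)
  i=2: -0.2999·1.4153 − -3.6164·2.7114 = +9.3810 (running +16.0212)
  i=3: -3.6164·-2.3166 − -0.6268·1.4153 = +9.2648 (running +25.2861)
  i=4: -0.6268·-2.0122 − 3.0417·-2.3166 = +8.3077 (running +33.5938)
  i=5: 3.0417·-0.1100 − 3.1319·-2.0122 = +5.9673 (running +39.5611)
  i=6: 3.1319·2.3732 − 2.1865·-0.1100 = +7.6733 (running +47.2344)
Area = |Σ|/2 = |47.2344|/2 = 23.6172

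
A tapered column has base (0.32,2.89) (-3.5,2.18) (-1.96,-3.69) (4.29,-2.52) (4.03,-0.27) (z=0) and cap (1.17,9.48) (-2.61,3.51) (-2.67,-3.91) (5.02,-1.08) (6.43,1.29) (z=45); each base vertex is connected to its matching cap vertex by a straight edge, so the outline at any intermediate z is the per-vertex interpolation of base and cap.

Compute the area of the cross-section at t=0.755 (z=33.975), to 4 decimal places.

Cross-section at t=0.755: each vertex is (1-t)·p0[i] + t·p1[i].
  v1: (1-0.755)·(0.32,2.89) + 0.755·(1.17,9.48) = (0.9617,7.8655)
  v2: (1-0.755)·(-3.5,2.18) + 0.755·(-2.61,3.51) = (-2.8281,3.1841)
  v3: (1-0.755)·(-1.96,-3.69) + 0.755·(-2.67,-3.91) = (-2.4960,-3.8561)
  v4: (1-0.755)·(4.29,-2.52) + 0.755·(5.02,-1.08) = (4.8411,-1.4328)
  v5: (1-0.755)·(4.03,-0.27) + 0.755·(6.43,1.29) = (5.8420,0.9078)
Shoelace sum Σ(x_i·y_{i+1} − x_{i+1}·y_i):
  i=1: 0.9617·3.1841 − -2.8281·7.8655 = +25.3062 (running +25.3062)
  i=2: -2.8281·-3.8561 − -2.4960·3.1841 = +18.8530 (running +44.1593)
  i=3: -2.4960·-1.4328 − 4.8411·-3.8561 = +22.2443 (running +66.4036)
  i=4: 4.8411·0.9078 − 5.8420·-1.4328 = +12.7652 (running +79.1688)
  i=5: 5.8420·7.8655 − 0.9617·0.9078 = +45.0769 (running +124.2457)
Area = |Σ|/2 = |124.2457|/2 = 62.1228

Area at t=0.755: 62.1228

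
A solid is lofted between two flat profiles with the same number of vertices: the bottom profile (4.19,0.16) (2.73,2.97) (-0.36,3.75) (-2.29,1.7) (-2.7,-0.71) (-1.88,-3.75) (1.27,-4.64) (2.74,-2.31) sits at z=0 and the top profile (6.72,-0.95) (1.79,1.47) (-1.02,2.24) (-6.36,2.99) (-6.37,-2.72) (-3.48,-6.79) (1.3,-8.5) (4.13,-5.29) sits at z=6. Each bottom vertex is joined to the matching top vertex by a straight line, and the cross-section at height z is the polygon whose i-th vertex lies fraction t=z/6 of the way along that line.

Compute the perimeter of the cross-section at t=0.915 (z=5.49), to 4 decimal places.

Perimeter at t=0.915: 37.4437

Cross-section at t=0.915: each vertex is (1-t)·p0[i] + t·p1[i].
  v1: (1-0.915)·(4.19,0.16) + 0.915·(6.72,-0.95) = (6.5049,-0.8557)
  v2: (1-0.915)·(2.73,2.97) + 0.915·(1.79,1.47) = (1.8699,1.5975)
  v3: (1-0.915)·(-0.36,3.75) + 0.915·(-1.02,2.24) = (-0.9639,2.3684)
  v4: (1-0.915)·(-2.29,1.7) + 0.915·(-6.36,2.99) = (-6.0141,2.8803)
  v5: (1-0.915)·(-2.7,-0.71) + 0.915·(-6.37,-2.72) = (-6.0580,-2.5492)
  v6: (1-0.915)·(-1.88,-3.75) + 0.915·(-3.48,-6.79) = (-3.3440,-6.5316)
  v7: (1-0.915)·(1.27,-4.64) + 0.915·(1.3,-8.5) = (1.2974,-8.1719)
  v8: (1-0.915)·(2.74,-2.31) + 0.915·(4.13,-5.29) = (4.0118,-5.0367)
Perimeter = Σ |v_{i+1} − v_i|:
  edge 1→2: √(-4.6350² + 2.4531²) = 5.2442 (running 5.2442)
  edge 2→3: √(-2.8338² + 0.7709²) = 2.9368 (running 8.1810)
  edge 3→4: √(-5.0502² + 0.5120²) = 5.0760 (running 13.2570)
  edge 4→5: √(-0.0440² + -5.4295²) = 5.4297 (running 18.6867)
  edge 5→6: √(2.7140² + -3.9824²) = 4.8193 (running 23.5060)
  edge 6→7: √(4.6414² + -1.6403²) = 4.9228 (running 28.4288)
  edge 7→8: √(2.7144² + 3.1352²) = 4.1470 (running 32.5758)
  edge 8→1: √(2.4931² + 4.1810²) = 4.8679 (running 37.4437)
Perimeter = 37.4437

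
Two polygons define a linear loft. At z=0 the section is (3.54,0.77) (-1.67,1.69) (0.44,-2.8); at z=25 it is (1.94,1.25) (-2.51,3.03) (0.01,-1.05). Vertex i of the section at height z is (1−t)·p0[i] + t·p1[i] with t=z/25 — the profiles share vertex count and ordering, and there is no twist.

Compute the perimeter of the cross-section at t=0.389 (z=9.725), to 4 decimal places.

Cross-section at t=0.389: each vertex is (1-t)·p0[i] + t·p1[i].
  v1: (1-0.389)·(3.54,0.77) + 0.389·(1.94,1.25) = (2.9176,0.9567)
  v2: (1-0.389)·(-1.67,1.69) + 0.389·(-2.51,3.03) = (-1.9968,2.2113)
  v3: (1-0.389)·(0.44,-2.8) + 0.389·(0.01,-1.05) = (0.2727,-2.1193)
Perimeter = Σ |v_{i+1} − v_i|:
  edge 1→2: √(-4.9144² + 1.2545²) = 5.0720 (running 5.0720)
  edge 2→3: √(2.2695² + -4.3305²) = 4.8892 (running 9.9611)
  edge 3→1: √(2.6449² + 3.0760²) = 4.0567 (running 14.0178)
Perimeter = 14.0178

Perimeter at t=0.389: 14.0178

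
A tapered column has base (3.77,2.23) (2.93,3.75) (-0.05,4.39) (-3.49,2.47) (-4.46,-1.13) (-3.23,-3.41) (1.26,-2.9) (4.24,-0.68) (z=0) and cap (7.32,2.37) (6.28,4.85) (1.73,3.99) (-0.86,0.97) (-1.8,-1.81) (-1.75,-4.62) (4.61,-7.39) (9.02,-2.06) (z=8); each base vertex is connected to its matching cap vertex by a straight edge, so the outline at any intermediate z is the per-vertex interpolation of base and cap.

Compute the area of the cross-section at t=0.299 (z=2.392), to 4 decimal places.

Cross-section at t=0.299: each vertex is (1-t)·p0[i] + t·p1[i].
  v1: (1-0.299)·(3.77,2.23) + 0.299·(7.32,2.37) = (4.8315,2.2719)
  v2: (1-0.299)·(2.93,3.75) + 0.299·(6.28,4.85) = (3.9317,4.0789)
  v3: (1-0.299)·(-0.05,4.39) + 0.299·(1.73,3.99) = (0.4822,4.2704)
  v4: (1-0.299)·(-3.49,2.47) + 0.299·(-0.86,0.97) = (-2.7036,2.0215)
  v5: (1-0.299)·(-4.46,-1.13) + 0.299·(-1.8,-1.81) = (-3.6647,-1.3333)
  v6: (1-0.299)·(-3.23,-3.41) + 0.299·(-1.75,-4.62) = (-2.7875,-3.7718)
  v7: (1-0.299)·(1.26,-2.9) + 0.299·(4.61,-7.39) = (2.2616,-4.2425)
  v8: (1-0.299)·(4.24,-0.68) + 0.299·(9.02,-2.06) = (5.6692,-1.0926)
Shoelace sum Σ(x_i·y_{i+1} − x_{i+1}·y_i):
  i=1: 4.8315·4.0789 − 3.9317·2.2719 = +10.7748 (running +10.7748)
  i=2: 3.9317·4.2704 − 0.4822·4.0789 = +14.8228 (running +25.5976)
  i=3: 0.4822·2.0215 − -2.7036·4.2704 = +12.5204 (running +38.1180)
  i=4: -2.7036·-1.3333 − -3.6647·2.0215 = +11.0129 (running +49.1309)
  i=5: -3.6647·-3.7718 − -2.7875·-1.3333 = +10.1057 (running +59.2367)
  i=6: -2.7875·-4.2425 − 2.2616·-3.7718 = +20.3564 (running +79.5930)
  i=7: 2.2616·-1.0926 − 5.6692·-4.2425 = +21.5806 (running +101.1736)
  i=8: 5.6692·2.2719 − 4.8315·-1.0926 = +18.1586 (running +119.3323)
Area = |Σ|/2 = |119.3323|/2 = 59.6661

Area at t=0.299: 59.6661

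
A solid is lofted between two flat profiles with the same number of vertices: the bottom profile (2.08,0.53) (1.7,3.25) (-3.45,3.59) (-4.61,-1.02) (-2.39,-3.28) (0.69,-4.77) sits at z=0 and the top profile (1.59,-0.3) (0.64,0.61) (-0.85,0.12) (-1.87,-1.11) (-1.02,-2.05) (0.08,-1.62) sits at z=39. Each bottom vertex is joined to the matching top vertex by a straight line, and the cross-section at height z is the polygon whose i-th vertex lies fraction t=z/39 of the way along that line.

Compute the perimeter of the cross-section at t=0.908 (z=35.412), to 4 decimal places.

Perimeter at t=0.908: 10.1347

Cross-section at t=0.908: each vertex is (1-t)·p0[i] + t·p1[i].
  v1: (1-0.908)·(2.08,0.53) + 0.908·(1.59,-0.3) = (1.6351,-0.2236)
  v2: (1-0.908)·(1.7,3.25) + 0.908·(0.64,0.61) = (0.7375,0.8529)
  v3: (1-0.908)·(-3.45,3.59) + 0.908·(-0.85,0.12) = (-1.0892,0.4392)
  v4: (1-0.908)·(-4.61,-1.02) + 0.908·(-1.87,-1.11) = (-2.1221,-1.1017)
  v5: (1-0.908)·(-2.39,-3.28) + 0.908·(-1.02,-2.05) = (-1.1460,-2.1632)
  v6: (1-0.908)·(0.69,-4.77) + 0.908·(0.08,-1.62) = (0.1361,-1.9098)
Perimeter = Σ |v_{i+1} − v_i|:
  edge 1→2: √(-0.8976² + 1.0765²) = 1.4016 (running 1.4016)
  edge 2→3: √(-1.8267² + -0.4136²) = 1.8730 (running 3.2746)
  edge 3→4: √(-1.0329² + -1.5410²) = 1.8551 (running 5.1297)
  edge 4→5: √(0.9760² + -1.0614²) = 1.4420 (running 6.5717)
  edge 5→6: √(1.2822² + 0.2534²) = 1.3070 (running 7.8786)
  edge 6→1: √(1.4990² + 1.6862²) = 2.2561 (running 10.1347)
Perimeter = 10.1347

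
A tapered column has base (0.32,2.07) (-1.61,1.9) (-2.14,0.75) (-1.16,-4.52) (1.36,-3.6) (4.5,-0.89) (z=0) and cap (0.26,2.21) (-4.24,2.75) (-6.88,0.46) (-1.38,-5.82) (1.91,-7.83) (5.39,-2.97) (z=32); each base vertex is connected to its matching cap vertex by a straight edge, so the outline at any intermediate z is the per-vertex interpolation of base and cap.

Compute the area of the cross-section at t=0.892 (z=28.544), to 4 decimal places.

Area at t=0.892: 64.0116

Cross-section at t=0.892: each vertex is (1-t)·p0[i] + t·p1[i].
  v1: (1-0.892)·(0.32,2.07) + 0.892·(0.26,2.21) = (0.2665,2.1949)
  v2: (1-0.892)·(-1.61,1.9) + 0.892·(-4.24,2.75) = (-3.9560,2.6582)
  v3: (1-0.892)·(-2.14,0.75) + 0.892·(-6.88,0.46) = (-6.3681,0.4913)
  v4: (1-0.892)·(-1.16,-4.52) + 0.892·(-1.38,-5.82) = (-1.3562,-5.6796)
  v5: (1-0.892)·(1.36,-3.6) + 0.892·(1.91,-7.83) = (1.8506,-7.3732)
  v6: (1-0.892)·(4.5,-0.89) + 0.892·(5.39,-2.97) = (5.2939,-2.7454)
Shoelace sum Σ(x_i·y_{i+1} − x_{i+1}·y_i):
  i=1: 0.2665·2.6582 − -3.9560·2.1949 = +9.3912 (running +9.3912)
  i=2: -3.9560·0.4913 − -6.3681·2.6582 = +14.9840 (running +24.3752)
  i=3: -6.3681·-5.6796 − -1.3562·0.4913 = +36.8345 (running +61.2097)
  i=4: -1.3562·-7.3732 − 1.8506·-5.6796 = +20.5104 (running +81.7201)
  i=5: 1.8506·-2.7454 − 5.2939·-7.3732 = +33.9521 (running +115.6722)
  i=6: 5.2939·2.1949 − 0.2665·-2.7454 = +12.3510 (running +128.0232)
Area = |Σ|/2 = |128.0232|/2 = 64.0116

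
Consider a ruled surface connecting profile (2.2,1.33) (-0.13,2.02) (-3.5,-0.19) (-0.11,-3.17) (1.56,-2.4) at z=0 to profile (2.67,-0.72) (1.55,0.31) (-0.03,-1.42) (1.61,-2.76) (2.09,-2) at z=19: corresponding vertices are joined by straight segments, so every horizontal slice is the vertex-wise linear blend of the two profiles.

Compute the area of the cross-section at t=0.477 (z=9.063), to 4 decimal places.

Cross-section at t=0.477: each vertex is (1-t)·p0[i] + t·p1[i].
  v1: (1-0.477)·(2.2,1.33) + 0.477·(2.67,-0.72) = (2.4242,0.3522)
  v2: (1-0.477)·(-0.13,2.02) + 0.477·(1.55,0.31) = (0.6714,1.2043)
  v3: (1-0.477)·(-3.5,-0.19) + 0.477·(-0.03,-1.42) = (-1.8448,-0.7767)
  v4: (1-0.477)·(-0.11,-3.17) + 0.477·(1.61,-2.76) = (0.7104,-2.9744)
  v5: (1-0.477)·(1.56,-2.4) + 0.477·(2.09,-2) = (1.8128,-2.2092)
Shoelace sum Σ(x_i·y_{i+1} − x_{i+1}·y_i):
  i=1: 2.4242·1.2043 − 0.6714·0.3522 = +2.6831 (running +2.6831)
  i=2: 0.6714·-0.7767 − -1.8448·1.2043 = +1.7003 (running +4.3834)
  i=3: -1.8448·-2.9744 − 0.7104·-0.7767 = +6.0391 (running +10.4225)
  i=4: 0.7104·-2.2092 − 1.8128·-2.9744 = +3.8226 (running +14.2450)
  i=5: 1.8128·0.3522 − 2.4242·-2.2092 = +5.9939 (running +20.2390)
Area = |Σ|/2 = |20.2390|/2 = 10.1195

Area at t=0.477: 10.1195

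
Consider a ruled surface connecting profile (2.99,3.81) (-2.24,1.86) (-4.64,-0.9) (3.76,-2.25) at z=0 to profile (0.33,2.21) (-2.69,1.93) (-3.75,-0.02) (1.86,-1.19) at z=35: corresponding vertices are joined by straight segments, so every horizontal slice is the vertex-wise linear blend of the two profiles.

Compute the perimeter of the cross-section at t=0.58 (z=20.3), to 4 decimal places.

Cross-section at t=0.58: each vertex is (1-t)·p0[i] + t·p1[i].
  v1: (1-0.58)·(2.99,3.81) + 0.58·(0.33,2.21) = (1.4472,2.8820)
  v2: (1-0.58)·(-2.24,1.86) + 0.58·(-2.69,1.93) = (-2.5010,1.9006)
  v3: (1-0.58)·(-4.64,-0.9) + 0.58·(-3.75,-0.02) = (-4.1238,-0.3896)
  v4: (1-0.58)·(3.76,-2.25) + 0.58·(1.86,-1.19) = (2.6580,-1.6352)
Perimeter = Σ |v_{i+1} − v_i|:
  edge 1→2: √(-3.9482² + -0.9814²) = 4.0683 (running 4.0683)
  edge 2→3: √(-1.6228² + -2.2902²) = 2.8069 (running 6.8752)
  edge 3→4: √(6.7818² + -1.2456²) = 6.8952 (running 13.7705)
  edge 4→1: √(-1.2108² + 4.5172²) = 4.6767 (running 18.4471)
Perimeter = 18.4471

Perimeter at t=0.58: 18.4471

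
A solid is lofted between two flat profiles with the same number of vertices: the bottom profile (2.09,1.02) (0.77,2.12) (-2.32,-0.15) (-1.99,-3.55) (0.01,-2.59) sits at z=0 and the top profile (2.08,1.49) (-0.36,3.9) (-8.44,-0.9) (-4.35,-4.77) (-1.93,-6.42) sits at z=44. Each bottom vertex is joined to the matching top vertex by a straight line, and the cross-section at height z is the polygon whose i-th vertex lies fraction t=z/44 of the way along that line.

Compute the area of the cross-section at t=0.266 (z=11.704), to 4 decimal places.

Area at t=0.266: 21.8859

Cross-section at t=0.266: each vertex is (1-t)·p0[i] + t·p1[i].
  v1: (1-0.266)·(2.09,1.02) + 0.266·(2.08,1.49) = (2.0873,1.1450)
  v2: (1-0.266)·(0.77,2.12) + 0.266·(-0.36,3.9) = (0.4694,2.5935)
  v3: (1-0.266)·(-2.32,-0.15) + 0.266·(-8.44,-0.9) = (-3.9479,-0.3495)
  v4: (1-0.266)·(-1.99,-3.55) + 0.266·(-4.35,-4.77) = (-2.6178,-3.8745)
  v5: (1-0.266)·(0.01,-2.59) + 0.266·(-1.93,-6.42) = (-0.5060,-3.6088)
Shoelace sum Σ(x_i·y_{i+1} − x_{i+1}·y_i):
  i=1: 2.0873·2.5935 − 0.4694·1.1450 = +4.8760 (running +4.8760)
  i=2: 0.4694·-0.3495 − -3.9479·2.5935 = +10.0748 (running +14.9508)
  i=3: -3.9479·-3.8745 − -2.6178·-0.3495 = +14.3814 (running +29.3322)
  i=4: -2.6178·-3.6088 − -0.5060·-3.8745 = +7.4863 (running +36.8184)
  i=5: -0.5060·1.1450 − 2.0873·-3.6088 = +6.9533 (running +43.7717)
Area = |Σ|/2 = |43.7717|/2 = 21.8859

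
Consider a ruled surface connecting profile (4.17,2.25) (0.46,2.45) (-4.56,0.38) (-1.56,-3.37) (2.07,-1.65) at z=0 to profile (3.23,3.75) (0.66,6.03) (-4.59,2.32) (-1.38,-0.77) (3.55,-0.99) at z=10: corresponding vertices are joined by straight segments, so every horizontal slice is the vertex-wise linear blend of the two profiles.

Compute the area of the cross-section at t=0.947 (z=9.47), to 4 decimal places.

Area at t=0.947: 36.4674

Cross-section at t=0.947: each vertex is (1-t)·p0[i] + t·p1[i].
  v1: (1-0.947)·(4.17,2.25) + 0.947·(3.23,3.75) = (3.2798,3.6705)
  v2: (1-0.947)·(0.46,2.45) + 0.947·(0.66,6.03) = (0.6494,5.8403)
  v3: (1-0.947)·(-4.56,0.38) + 0.947·(-4.59,2.32) = (-4.5884,2.2172)
  v4: (1-0.947)·(-1.56,-3.37) + 0.947·(-1.38,-0.77) = (-1.3895,-0.9078)
  v5: (1-0.947)·(2.07,-1.65) + 0.947·(3.55,-0.99) = (3.4716,-1.0250)
Shoelace sum Σ(x_i·y_{i+1} − x_{i+1}·y_i):
  i=1: 3.2798·5.8403 − 0.6494·3.6705 = +16.7714 (running +16.7714)
  i=2: 0.6494·2.2172 − -4.5884·5.8403 = +28.2373 (running +45.0087)
  i=3: -4.5884·-0.9078 − -1.3895·2.2172 = +7.2462 (running +52.2549)
  i=4: -1.3895·-1.0250 − 3.4716·-0.9078 = +4.5757 (running +56.8307)
  i=5: 3.4716·3.6705 − 3.2798·-1.0250 = +16.1041 (running +72.9348)
Area = |Σ|/2 = |72.9348|/2 = 36.4674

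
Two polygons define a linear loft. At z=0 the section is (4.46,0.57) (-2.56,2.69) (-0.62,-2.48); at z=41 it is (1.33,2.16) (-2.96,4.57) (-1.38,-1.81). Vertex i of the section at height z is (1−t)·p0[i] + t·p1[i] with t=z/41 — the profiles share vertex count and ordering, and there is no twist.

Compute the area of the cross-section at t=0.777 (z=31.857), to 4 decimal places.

Cross-section at t=0.777: each vertex is (1-t)·p0[i] + t·p1[i].
  v1: (1-0.777)·(4.46,0.57) + 0.777·(1.33,2.16) = (2.0280,1.8054)
  v2: (1-0.777)·(-2.56,2.69) + 0.777·(-2.96,4.57) = (-2.8708,4.1508)
  v3: (1-0.777)·(-0.62,-2.48) + 0.777·(-1.38,-1.81) = (-1.2105,-1.9594)
Shoelace sum Σ(x_i·y_{i+1} − x_{i+1}·y_i):
  i=1: 2.0280·4.1508 − -2.8708·1.8054 = +13.6007 (running +13.6007)
  i=2: -2.8708·-1.9594 − -1.2105·4.1508 = +10.6497 (running +24.2504)
  i=3: -1.2105·1.8054 − 2.0280·-1.9594 = +1.7882 (running +26.0385)
Area = |Σ|/2 = |26.0385|/2 = 13.0193

Area at t=0.777: 13.0193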